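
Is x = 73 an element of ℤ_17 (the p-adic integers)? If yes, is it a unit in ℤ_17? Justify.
x ∈ ℤ_17^× (unit); v_17(x) = 0

ℤ_17 = {x ∈ ℚ_17 : v_17(x) ≥ 0} and ℤ_17^× = {x ∈ ℤ_17 : v_17(x) = 0}. Here v_17(73) = v_17(num) − v_17(den) = 0; compare against these criteria.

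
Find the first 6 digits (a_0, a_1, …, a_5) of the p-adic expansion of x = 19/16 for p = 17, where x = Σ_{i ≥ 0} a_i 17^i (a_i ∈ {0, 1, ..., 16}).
(a_0, …, a_5) = (15, 13, 13, 13, 13, 13)

v_17(19/16) = 0 (numerator and denominator both coprime to 17), so x ∈ ℤ_17^×. Compute digits iteratively via a_i = x_i mod 17, x_{i+1} = (x_i − a_i)/17, with x_0 = x:
  x_0 = 19/16;  a_0 = 15;  x_1 = (x_0 − 15)/17 = -13/16
  x_1 = -13/16;  a_1 = 13;  x_2 = (x_1 − 13)/17 = -13/16
  x_2 = -13/16;  a_2 = 13;  x_3 = (x_2 − 13)/17 = -13/16
  x_3 = -13/16;  a_3 = 13;  x_4 = (x_3 − 13)/17 = -13/16
  x_4 = -13/16;  a_4 = 13;  x_5 = (x_4 − 13)/17 = -13/16
  x_5 = -13/16;  a_5 = 13;  x_6 = (x_5 − 13)/17 = -13/16
Digits: (15, 13, 13, 13, 13, 13).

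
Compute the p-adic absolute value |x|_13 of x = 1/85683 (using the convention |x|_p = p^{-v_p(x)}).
|1/85683|_13 = 28561

Step 1 — compute v_13(x) by factoring powers of 13 out of the numerator and denominator: v_13(1/85683) = -4. Step 2 — apply |x|_p = p^{-v_p(x)} = 13^{4} = 28561.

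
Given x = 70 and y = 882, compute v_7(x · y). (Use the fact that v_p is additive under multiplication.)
v_7(61740) = 3

v_p(x) = 1 (factor: 70 = 7^1 · 10); v_p(y) = 2 (factor: 882 = 7^2 · 18). Additivity: v_p(xy) = v_p(x) + v_p(y) = 1 + 2 = 3. (Direct check: xy = 61740 = 7^3 · (180).)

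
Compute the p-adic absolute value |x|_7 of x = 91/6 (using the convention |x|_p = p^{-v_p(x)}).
|91/6|_7 = 1/7

Step 1 — compute v_7(x) by factoring powers of 7 out of the numerator and denominator: v_7(91/6) = 1. Step 2 — apply |x|_p = p^{-v_p(x)} = 7^{-1} = 1/7.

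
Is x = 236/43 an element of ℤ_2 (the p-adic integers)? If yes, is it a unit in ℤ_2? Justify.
x ∈ ℤ_2 but not a unit; v_2(x) = 2 > 0

ℤ_2 = {x ∈ ℚ_2 : v_2(x) ≥ 0} and ℤ_2^× = {x ∈ ℤ_2 : v_2(x) = 0}. Here v_2(236/43) = v_2(num) − v_2(den) = 2; compare against these criteria.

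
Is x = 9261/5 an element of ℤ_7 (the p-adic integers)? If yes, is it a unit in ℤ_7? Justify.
x ∈ ℤ_7 but not a unit; v_7(x) = 3 > 0

ℤ_7 = {x ∈ ℚ_7 : v_7(x) ≥ 0} and ℤ_7^× = {x ∈ ℤ_7 : v_7(x) = 0}. Here v_7(9261/5) = v_7(num) − v_7(den) = 3; compare against these criteria.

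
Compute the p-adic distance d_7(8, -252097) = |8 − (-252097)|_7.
d_7(8, -252097) = 1/16807

Step 1 — x − y = 8 − (-252097) = 252105. Step 2 — v_7(252105) = 5 (factor: 252105 = (7^5 · 15); the sign does not affect v_p). Step 3 — |x − y|_7 = 7^{-5} = 1/16807.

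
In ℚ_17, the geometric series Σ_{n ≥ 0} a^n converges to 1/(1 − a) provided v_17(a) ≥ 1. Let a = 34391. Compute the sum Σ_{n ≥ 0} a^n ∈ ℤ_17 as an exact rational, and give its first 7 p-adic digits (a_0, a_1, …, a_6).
Σ a^n = 1/(1 − a) = -1/34390;  first 7 digits = (1, 0, 0, 7, 0, 0, 15)

v_17(a) = 3 ≥ 1, so the series converges in ℤ_17 to 1/(1 − a) = 1/(1 − 34391) = -1/34390. Expand this rational in ℤ_17: compute digits iteratively via d_i = x_i mod 17, x_{i+1} = (x_i − d_i)/17. The first 7 digits are (1, 0, 0, 7, 0, 0, 15).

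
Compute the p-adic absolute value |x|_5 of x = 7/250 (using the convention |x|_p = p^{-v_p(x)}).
|7/250|_5 = 125

Step 1 — compute v_5(x) by factoring powers of 5 out of the numerator and denominator: v_5(7/250) = -3. Step 2 — apply |x|_p = p^{-v_p(x)} = 5^{3} = 125.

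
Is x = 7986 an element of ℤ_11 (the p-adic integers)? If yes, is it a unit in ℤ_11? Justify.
x ∈ ℤ_11 but not a unit; v_11(x) = 3 > 0

ℤ_11 = {x ∈ ℚ_11 : v_11(x) ≥ 0} and ℤ_11^× = {x ∈ ℤ_11 : v_11(x) = 0}. Here v_11(7986) = v_11(num) − v_11(den) = 3; compare against these criteria.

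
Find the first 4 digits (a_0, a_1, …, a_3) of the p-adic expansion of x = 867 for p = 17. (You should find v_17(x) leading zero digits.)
(a_0, …, a_3) = (0, 0, 3, 0)

v_17(867) = 2, so a_0 = ... = a_1 = 0. Factor out: x = 17^2 · u with u = 3 a unit in ℤ_17. Expand u iteratively via a_{v+i} = u_i mod 17, u_{i+1} = (u_i − a_{v+i})/17:
  u_0 = 3;  a_2 = 3;  u_1 = (u_0 − 3)/17 = 0
  u_1 = 0;  a_3 = 0;  u_2 = (u_1 − 0)/17 = 0
Digits: (0, 0, 3, 0).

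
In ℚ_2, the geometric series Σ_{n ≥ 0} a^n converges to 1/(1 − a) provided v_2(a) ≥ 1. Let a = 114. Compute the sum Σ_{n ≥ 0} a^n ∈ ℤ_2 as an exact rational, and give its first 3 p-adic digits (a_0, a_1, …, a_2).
Σ a^n = 1/(1 − a) = -1/113;  first 3 digits = (1, 1, 1)

v_2(a) = 1 ≥ 1, so the series converges in ℤ_2 to 1/(1 − a) = 1/(1 − 114) = -1/113. Expand this rational in ℤ_2: compute digits iteratively via d_i = x_i mod 2, x_{i+1} = (x_i − d_i)/2. The first 3 digits are (1, 1, 1).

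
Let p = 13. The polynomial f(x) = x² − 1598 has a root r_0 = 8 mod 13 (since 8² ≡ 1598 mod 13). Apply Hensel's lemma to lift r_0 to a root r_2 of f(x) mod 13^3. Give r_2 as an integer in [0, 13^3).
r_2 = 1308 (mod 2197)

Hensel's recurrence: r_{i+1} = r_i − f(r_i)·(f′(r_i))^{-1} mod 13^{i+2}, with f′(x) = 2x. Iterate:
  r_0 = 8 (mod 13)
  r_1 = 125 (mod 169)
  r_2 = 1308 (mod 2197)
Final: r_2 = 1308, and one checks f(r_2) ≡ 0 mod 13^3.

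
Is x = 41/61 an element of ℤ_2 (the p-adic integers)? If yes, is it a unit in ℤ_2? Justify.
x ∈ ℤ_2^× (unit); v_2(x) = 0

ℤ_2 = {x ∈ ℚ_2 : v_2(x) ≥ 0} and ℤ_2^× = {x ∈ ℤ_2 : v_2(x) = 0}. Here v_2(41/61) = v_2(num) − v_2(den) = 0; compare against these criteria.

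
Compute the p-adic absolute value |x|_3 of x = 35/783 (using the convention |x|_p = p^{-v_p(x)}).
|35/783|_3 = 27

Step 1 — compute v_3(x) by factoring powers of 3 out of the numerator and denominator: v_3(35/783) = -3. Step 2 — apply |x|_p = p^{-v_p(x)} = 3^{3} = 27.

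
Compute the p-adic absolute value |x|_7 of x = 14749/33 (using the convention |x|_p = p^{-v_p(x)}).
|14749/33|_7 = 1/343

Step 1 — compute v_7(x) by factoring powers of 7 out of the numerator and denominator: v_7(14749/33) = 3. Step 2 — apply |x|_p = p^{-v_p(x)} = 7^{-3} = 1/343.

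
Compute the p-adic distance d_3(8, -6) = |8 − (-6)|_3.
d_3(8, -6) = 1

Step 1 — x − y = 8 − (-6) = 14. Step 2 — v_3(14) = 0 (factor: 14 = (3^0 · 14); the sign does not affect v_p). Step 3 — |x − y|_3 = 3^{0} = 1.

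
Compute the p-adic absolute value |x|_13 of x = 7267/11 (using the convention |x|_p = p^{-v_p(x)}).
|7267/11|_13 = 1/169

Step 1 — compute v_13(x) by factoring powers of 13 out of the numerator and denominator: v_13(7267/11) = 2. Step 2 — apply |x|_p = p^{-v_p(x)} = 13^{-2} = 1/169.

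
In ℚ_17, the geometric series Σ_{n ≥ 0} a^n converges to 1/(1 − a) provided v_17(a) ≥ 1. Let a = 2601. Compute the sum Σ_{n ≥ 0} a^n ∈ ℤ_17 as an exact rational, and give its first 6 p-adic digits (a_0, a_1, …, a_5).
Σ a^n = 1/(1 − a) = -1/2600;  first 6 digits = (1, 0, 9, 0, 13, 4)

v_17(a) = 2 ≥ 1, so the series converges in ℤ_17 to 1/(1 − a) = 1/(1 − 2601) = -1/2600. Expand this rational in ℤ_17: compute digits iteratively via d_i = x_i mod 17, x_{i+1} = (x_i − d_i)/17. The first 6 digits are (1, 0, 9, 0, 13, 4).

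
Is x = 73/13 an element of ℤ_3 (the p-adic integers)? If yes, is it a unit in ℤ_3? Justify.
x ∈ ℤ_3^× (unit); v_3(x) = 0

ℤ_3 = {x ∈ ℚ_3 : v_3(x) ≥ 0} and ℤ_3^× = {x ∈ ℤ_3 : v_3(x) = 0}. Here v_3(73/13) = v_3(num) − v_3(den) = 0; compare against these criteria.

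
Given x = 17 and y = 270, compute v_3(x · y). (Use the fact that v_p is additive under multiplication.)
v_3(4590) = 3

v_p(x) = 0 (factor: 17 = 3^0 · 17); v_p(y) = 3 (factor: 270 = 3^3 · 10). Additivity: v_p(xy) = v_p(x) + v_p(y) = 0 + 3 = 3. (Direct check: xy = 4590 = 3^3 · (170).)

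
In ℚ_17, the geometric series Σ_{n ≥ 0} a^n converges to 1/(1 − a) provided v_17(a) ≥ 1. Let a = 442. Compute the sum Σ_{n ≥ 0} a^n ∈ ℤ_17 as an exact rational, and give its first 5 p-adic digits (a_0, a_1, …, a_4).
Σ a^n = 1/(1 − a) = -1/441;  first 5 digits = (1, 9, 14, 3, 15)

v_17(a) = 1 ≥ 1, so the series converges in ℤ_17 to 1/(1 − a) = 1/(1 − 442) = -1/441. Expand this rational in ℤ_17: compute digits iteratively via d_i = x_i mod 17, x_{i+1} = (x_i − d_i)/17. The first 5 digits are (1, 9, 14, 3, 15).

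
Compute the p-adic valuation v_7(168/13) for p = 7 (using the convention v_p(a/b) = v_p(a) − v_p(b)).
v_7(168/13) = 1

Factor powers of 7 from the numerator and denominator of the reduced fraction: 168 = 7^1 · 24 and 13 = 7^0 · 13. Apply v_p(a/b) = v_p(a) − v_p(b): v_7(168/13) = 1 − 0 = 1.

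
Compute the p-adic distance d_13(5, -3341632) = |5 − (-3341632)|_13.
d_13(5, -3341632) = 1/371293

Step 1 — x − y = 5 − (-3341632) = 3341637. Step 2 — v_13(3341637) = 5 (factor: 3341637 = (13^5 · 9); the sign does not affect v_p). Step 3 — |x − y|_13 = 13^{-5} = 1/371293.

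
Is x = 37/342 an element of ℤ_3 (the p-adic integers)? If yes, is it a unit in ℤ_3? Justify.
x ∉ ℤ_3 (v_3(x) = -2 < 0)

ℤ_3 = {x ∈ ℚ_3 : v_3(x) ≥ 0} and ℤ_3^× = {x ∈ ℤ_3 : v_3(x) = 0}. Here v_3(37/342) = v_3(num) − v_3(den) = -2; compare against these criteria.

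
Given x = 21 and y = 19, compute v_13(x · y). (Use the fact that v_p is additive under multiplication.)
v_13(399) = 0

v_p(x) = 0 (factor: 21 = 13^0 · 21); v_p(y) = 0 (factor: 19 = 13^0 · 19). Additivity: v_p(xy) = v_p(x) + v_p(y) = 0 + 0 = 0. (Direct check: xy = 399 = 13^0 · (399).)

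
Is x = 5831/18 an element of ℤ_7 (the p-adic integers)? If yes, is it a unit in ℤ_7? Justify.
x ∈ ℤ_7 but not a unit; v_7(x) = 3 > 0

ℤ_7 = {x ∈ ℚ_7 : v_7(x) ≥ 0} and ℤ_7^× = {x ∈ ℤ_7 : v_7(x) = 0}. Here v_7(5831/18) = v_7(num) − v_7(den) = 3; compare against these criteria.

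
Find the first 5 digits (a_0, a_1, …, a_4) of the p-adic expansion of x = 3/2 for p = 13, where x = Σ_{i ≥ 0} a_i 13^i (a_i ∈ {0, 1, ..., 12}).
(a_0, …, a_4) = (8, 6, 6, 6, 6)

v_13(3/2) = 0 (numerator and denominator both coprime to 13), so x ∈ ℤ_13^×. Compute digits iteratively via a_i = x_i mod 13, x_{i+1} = (x_i − a_i)/13, with x_0 = x:
  x_0 = 3/2;  a_0 = 8;  x_1 = (x_0 − 8)/13 = -1/2
  x_1 = -1/2;  a_1 = 6;  x_2 = (x_1 − 6)/13 = -1/2
  x_2 = -1/2;  a_2 = 6;  x_3 = (x_2 − 6)/13 = -1/2
  x_3 = -1/2;  a_3 = 6;  x_4 = (x_3 − 6)/13 = -1/2
  x_4 = -1/2;  a_4 = 6;  x_5 = (x_4 − 6)/13 = -1/2
Digits: (8, 6, 6, 6, 6).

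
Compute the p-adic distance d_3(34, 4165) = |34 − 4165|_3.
d_3(34, 4165) = 1/243

Step 1 — x − y = 34 − 4165 = -4131. Step 2 — v_3(-4131) = 5 (factor: -4131 = −(3^5 · 17); the sign does not affect v_p). Step 3 — |x − y|_3 = 3^{-5} = 1/243.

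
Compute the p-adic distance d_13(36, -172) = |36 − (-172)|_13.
d_13(36, -172) = 1/13

Step 1 — x − y = 36 − (-172) = 208. Step 2 — v_13(208) = 1 (factor: 208 = (13^1 · 16); the sign does not affect v_p). Step 3 — |x − y|_13 = 13^{-1} = 1/13.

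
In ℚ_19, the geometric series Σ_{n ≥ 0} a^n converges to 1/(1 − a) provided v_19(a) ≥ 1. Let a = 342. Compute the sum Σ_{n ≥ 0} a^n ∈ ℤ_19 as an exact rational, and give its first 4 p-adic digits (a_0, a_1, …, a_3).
Σ a^n = 1/(1 − a) = -1/341;  first 4 digits = (1, 18, 1, 16)

v_19(a) = 1 ≥ 1, so the series converges in ℤ_19 to 1/(1 − a) = 1/(1 − 342) = -1/341. Expand this rational in ℤ_19: compute digits iteratively via d_i = x_i mod 19, x_{i+1} = (x_i − d_i)/19. The first 4 digits are (1, 18, 1, 16).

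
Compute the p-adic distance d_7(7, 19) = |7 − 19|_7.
d_7(7, 19) = 1

Step 1 — x − y = 7 − 19 = -12. Step 2 — v_7(-12) = 0 (factor: -12 = −(7^0 · 12); the sign does not affect v_p). Step 3 — |x − y|_7 = 7^{0} = 1.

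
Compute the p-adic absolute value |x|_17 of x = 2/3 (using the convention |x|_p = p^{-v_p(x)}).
|2/3|_17 = 1

Step 1 — compute v_17(x) by factoring powers of 17 out of the numerator and denominator: v_17(2/3) = 0. Step 2 — apply |x|_p = p^{-v_p(x)} = 17^{0} = 1.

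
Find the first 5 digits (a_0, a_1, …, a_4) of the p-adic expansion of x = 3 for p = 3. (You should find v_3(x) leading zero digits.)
(a_0, …, a_4) = (0, 1, 0, 0, 0)

v_3(3) = 1, so a_0 = ... = a_0 = 0. Factor out: x = 3^1 · u with u = 1 a unit in ℤ_3. Expand u iteratively via a_{v+i} = u_i mod 3, u_{i+1} = (u_i − a_{v+i})/3:
  u_0 = 1;  a_1 = 1;  u_1 = (u_0 − 1)/3 = 0
  u_1 = 0;  a_2 = 0;  u_2 = (u_1 − 0)/3 = 0
  u_2 = 0;  a_3 = 0;  u_3 = (u_2 − 0)/3 = 0
  u_3 = 0;  a_4 = 0;  u_4 = (u_3 − 0)/3 = 0
Digits: (0, 1, 0, 0, 0).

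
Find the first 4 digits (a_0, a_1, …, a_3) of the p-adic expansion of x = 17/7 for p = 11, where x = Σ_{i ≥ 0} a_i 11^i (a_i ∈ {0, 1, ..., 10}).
(a_0, …, a_3) = (4, 3, 6, 1)

v_11(17/7) = 0 (numerator and denominator both coprime to 11), so x ∈ ℤ_11^×. Compute digits iteratively via a_i = x_i mod 11, x_{i+1} = (x_i − a_i)/11, with x_0 = x:
  x_0 = 17/7;  a_0 = 4;  x_1 = (x_0 − 4)/11 = -1/7
  x_1 = -1/7;  a_1 = 3;  x_2 = (x_1 − 3)/11 = -2/7
  x_2 = -2/7;  a_2 = 6;  x_3 = (x_2 − 6)/11 = -4/7
  x_3 = -4/7;  a_3 = 1;  x_4 = (x_3 − 1)/11 = -1/7
Digits: (4, 3, 6, 1).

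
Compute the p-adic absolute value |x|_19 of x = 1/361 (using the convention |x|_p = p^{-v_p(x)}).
|1/361|_19 = 361

Step 1 — compute v_19(x) by factoring powers of 19 out of the numerator and denominator: v_19(1/361) = -2. Step 2 — apply |x|_p = p^{-v_p(x)} = 19^{2} = 361.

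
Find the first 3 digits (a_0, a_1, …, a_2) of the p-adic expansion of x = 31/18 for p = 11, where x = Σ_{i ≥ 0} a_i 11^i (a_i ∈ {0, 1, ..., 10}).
(a_0, …, a_2) = (6, 10, 7)

v_11(31/18) = 0 (numerator and denominator both coprime to 11), so x ∈ ℤ_11^×. Compute digits iteratively via a_i = x_i mod 11, x_{i+1} = (x_i − a_i)/11, with x_0 = x:
  x_0 = 31/18;  a_0 = 6;  x_1 = (x_0 − 6)/11 = -7/18
  x_1 = -7/18;  a_1 = 10;  x_2 = (x_1 − 10)/11 = -17/18
  x_2 = -17/18;  a_2 = 7;  x_3 = (x_2 − 7)/11 = -13/18
Digits: (6, 10, 7).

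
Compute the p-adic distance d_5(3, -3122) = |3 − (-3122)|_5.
d_5(3, -3122) = 1/3125

Step 1 — x − y = 3 − (-3122) = 3125. Step 2 — v_5(3125) = 5 (factor: 3125 = (5^5 · 1); the sign does not affect v_p). Step 3 — |x − y|_5 = 5^{-5} = 1/3125.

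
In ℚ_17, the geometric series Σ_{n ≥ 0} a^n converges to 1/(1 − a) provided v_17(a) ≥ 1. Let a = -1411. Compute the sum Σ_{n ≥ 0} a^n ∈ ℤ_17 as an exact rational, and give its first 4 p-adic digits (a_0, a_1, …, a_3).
Σ a^n = 1/(1 − a) = 1/1412;  first 4 digits = (1, 2, 16, 4)

v_17(a) = 1 ≥ 1, so the series converges in ℤ_17 to 1/(1 − a) = 1/(1 − (-1411)) = 1/1412. Expand this rational in ℤ_17: compute digits iteratively via d_i = x_i mod 17, x_{i+1} = (x_i − d_i)/17. The first 4 digits are (1, 2, 16, 4).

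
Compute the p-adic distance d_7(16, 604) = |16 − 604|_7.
d_7(16, 604) = 1/49

Step 1 — x − y = 16 − 604 = -588. Step 2 — v_7(-588) = 2 (factor: -588 = −(7^2 · 12); the sign does not affect v_p). Step 3 — |x − y|_7 = 7^{-2} = 1/49.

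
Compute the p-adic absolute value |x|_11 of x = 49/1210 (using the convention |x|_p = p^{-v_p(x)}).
|49/1210|_11 = 121

Step 1 — compute v_11(x) by factoring powers of 11 out of the numerator and denominator: v_11(49/1210) = -2. Step 2 — apply |x|_p = p^{-v_p(x)} = 11^{2} = 121.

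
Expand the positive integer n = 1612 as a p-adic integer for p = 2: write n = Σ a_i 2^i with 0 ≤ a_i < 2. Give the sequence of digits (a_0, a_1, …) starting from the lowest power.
(a_0, a_1, …) = (0, 0, 1, 1, 0, 0, 1, 0, 0, 1, 1)

Repeated division by 2 gives the digits low-to-high: 1612 = 1·2^2 + 1·2^3 + 1·2^6 + 1·2^9 + 1·2^10. Digit sequence: (0, 0, 1, 1, 0, 0, 1, 0, 0, 1, 1).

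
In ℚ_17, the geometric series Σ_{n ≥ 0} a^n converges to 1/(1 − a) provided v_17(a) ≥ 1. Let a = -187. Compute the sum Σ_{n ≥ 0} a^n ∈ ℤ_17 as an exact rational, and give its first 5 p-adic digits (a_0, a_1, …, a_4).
Σ a^n = 1/(1 − a) = 1/188;  first 5 digits = (1, 6, 1, 2, 11)

v_17(a) = 1 ≥ 1, so the series converges in ℤ_17 to 1/(1 − a) = 1/(1 − (-187)) = 1/188. Expand this rational in ℤ_17: compute digits iteratively via d_i = x_i mod 17, x_{i+1} = (x_i − d_i)/17. The first 5 digits are (1, 6, 1, 2, 11).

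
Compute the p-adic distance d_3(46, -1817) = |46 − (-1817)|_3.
d_3(46, -1817) = 1/81

Step 1 — x − y = 46 − (-1817) = 1863. Step 2 — v_3(1863) = 4 (factor: 1863 = (3^4 · 23); the sign does not affect v_p). Step 3 — |x − y|_3 = 3^{-4} = 1/81.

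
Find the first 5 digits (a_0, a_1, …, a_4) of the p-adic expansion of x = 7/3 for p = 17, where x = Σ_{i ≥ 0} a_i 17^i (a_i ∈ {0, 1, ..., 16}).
(a_0, …, a_4) = (8, 11, 5, 11, 5)

v_17(7/3) = 0 (numerator and denominator both coprime to 17), so x ∈ ℤ_17^×. Compute digits iteratively via a_i = x_i mod 17, x_{i+1} = (x_i − a_i)/17, with x_0 = x:
  x_0 = 7/3;  a_0 = 8;  x_1 = (x_0 − 8)/17 = -1/3
  x_1 = -1/3;  a_1 = 11;  x_2 = (x_1 − 11)/17 = -2/3
  x_2 = -2/3;  a_2 = 5;  x_3 = (x_2 − 5)/17 = -1/3
  x_3 = -1/3;  a_3 = 11;  x_4 = (x_3 − 11)/17 = -2/3
  x_4 = -2/3;  a_4 = 5;  x_5 = (x_4 − 5)/17 = -1/3
Digits: (8, 11, 5, 11, 5).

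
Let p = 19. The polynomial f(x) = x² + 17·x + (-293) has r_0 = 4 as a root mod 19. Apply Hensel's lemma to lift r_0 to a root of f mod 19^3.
r_2 = 6236 (mod 6859)

Hensel: r_{i+1} = r_i − f(r_i)·(f′(r_i))^{-1} mod 19^{i+2}, f′(x) = 2x + 17. Iterate:
  r_0 = 4 (mod 19)
  r_1 = 99 (mod 361)
  r_2 = 6236 (mod 6859)
Final: r = 6236 satisfies f(r) ≡ 0 mod 19^3.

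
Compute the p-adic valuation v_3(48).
v_3(48) = 1

v_3(n) is the largest exponent k such that 3^k divides n. Factor out: 48 = 3^1 · 16. (Sign doesn't affect v_p.) So v_3(48) = 1.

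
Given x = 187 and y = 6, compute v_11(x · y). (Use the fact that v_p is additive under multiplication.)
v_11(1122) = 1

v_p(x) = 1 (factor: 187 = 11^1 · 17); v_p(y) = 0 (factor: 6 = 11^0 · 6). Additivity: v_p(xy) = v_p(x) + v_p(y) = 1 + 0 = 1. (Direct check: xy = 1122 = 11^1 · (102).)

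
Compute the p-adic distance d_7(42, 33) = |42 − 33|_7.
d_7(42, 33) = 1

Step 1 — x − y = 42 − 33 = 9. Step 2 — v_7(9) = 0 (factor: 9 = (7^0 · 9); the sign does not affect v_p). Step 3 — |x − y|_7 = 7^{0} = 1.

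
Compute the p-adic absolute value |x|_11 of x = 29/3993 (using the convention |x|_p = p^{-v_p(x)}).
|29/3993|_11 = 1331

Step 1 — compute v_11(x) by factoring powers of 11 out of the numerator and denominator: v_11(29/3993) = -3. Step 2 — apply |x|_p = p^{-v_p(x)} = 11^{3} = 1331.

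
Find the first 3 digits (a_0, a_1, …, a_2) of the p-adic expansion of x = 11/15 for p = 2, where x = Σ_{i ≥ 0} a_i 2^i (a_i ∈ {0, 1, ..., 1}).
(a_0, …, a_2) = (1, 0, 1)

v_2(11/15) = 0 (numerator and denominator both coprime to 2), so x ∈ ℤ_2^×. Compute digits iteratively via a_i = x_i mod 2, x_{i+1} = (x_i − a_i)/2, with x_0 = x:
  x_0 = 11/15;  a_0 = 1;  x_1 = (x_0 − 1)/2 = -2/15
  x_1 = -2/15;  a_1 = 0;  x_2 = (x_1 − 0)/2 = -1/15
  x_2 = -1/15;  a_2 = 1;  x_3 = (x_2 − 1)/2 = -8/15
Digits: (1, 0, 1).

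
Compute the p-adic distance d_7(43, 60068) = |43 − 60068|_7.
d_7(43, 60068) = 1/2401

Step 1 — x − y = 43 − 60068 = -60025. Step 2 — v_7(-60025) = 4 (factor: -60025 = −(7^4 · 25); the sign does not affect v_p). Step 3 — |x − y|_7 = 7^{-4} = 1/2401.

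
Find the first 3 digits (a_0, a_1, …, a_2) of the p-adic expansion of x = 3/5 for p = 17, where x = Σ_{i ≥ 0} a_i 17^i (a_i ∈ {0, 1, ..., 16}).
(a_0, …, a_2) = (4, 10, 13)

v_17(3/5) = 0 (numerator and denominator both coprime to 17), so x ∈ ℤ_17^×. Compute digits iteratively via a_i = x_i mod 17, x_{i+1} = (x_i − a_i)/17, with x_0 = x:
  x_0 = 3/5;  a_0 = 4;  x_1 = (x_0 − 4)/17 = -1/5
  x_1 = -1/5;  a_1 = 10;  x_2 = (x_1 − 10)/17 = -3/5
  x_2 = -3/5;  a_2 = 13;  x_3 = (x_2 − 13)/17 = -4/5
Digits: (4, 10, 13).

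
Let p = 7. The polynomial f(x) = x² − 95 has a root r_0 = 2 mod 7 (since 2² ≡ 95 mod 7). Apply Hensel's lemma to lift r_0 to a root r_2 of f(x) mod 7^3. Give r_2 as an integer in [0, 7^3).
r_2 = 233 (mod 343)

Hensel's recurrence: r_{i+1} = r_i − f(r_i)·(f′(r_i))^{-1} mod 7^{i+2}, with f′(x) = 2x. Iterate:
  r_0 = 2 (mod 7)
  r_1 = 37 (mod 49)
  r_2 = 233 (mod 343)
Final: r_2 = 233, and one checks f(r_2) ≡ 0 mod 7^3.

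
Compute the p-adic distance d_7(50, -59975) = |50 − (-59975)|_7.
d_7(50, -59975) = 1/2401

Step 1 — x − y = 50 − (-59975) = 60025. Step 2 — v_7(60025) = 4 (factor: 60025 = (7^4 · 25); the sign does not affect v_p). Step 3 — |x − y|_7 = 7^{-4} = 1/2401.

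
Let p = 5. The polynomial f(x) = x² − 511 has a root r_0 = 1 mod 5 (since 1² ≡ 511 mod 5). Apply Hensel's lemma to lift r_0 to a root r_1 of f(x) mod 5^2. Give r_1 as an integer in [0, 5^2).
r_1 = 6 (mod 25)

Hensel's recurrence: r_{i+1} = r_i − f(r_i)·(f′(r_i))^{-1} mod 5^{i+2}, with f′(x) = 2x. Iterate:
  r_0 = 1 (mod 5)
  r_1 = 6 (mod 25)
Final: r_1 = 6, and one checks f(r_1) ≡ 0 mod 5^2.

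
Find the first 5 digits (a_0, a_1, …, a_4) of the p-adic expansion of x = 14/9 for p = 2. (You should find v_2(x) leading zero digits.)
(a_0, …, a_4) = (0, 1, 1, 1, 1)

v_2(14/9) = 1, so a_0 = ... = a_0 = 0. Factor out: x = 2^1 · u with u = 7/9 a unit in ℤ_2. Expand u iteratively via a_{v+i} = u_i mod 2, u_{i+1} = (u_i − a_{v+i})/2:
  u_0 = 7/9;  a_1 = 1;  u_1 = (u_0 − 1)/2 = -1/9
  u_1 = -1/9;  a_2 = 1;  u_2 = (u_1 − 1)/2 = -5/9
  u_2 = -5/9;  a_3 = 1;  u_3 = (u_2 − 1)/2 = -7/9
  u_3 = -7/9;  a_4 = 1;  u_4 = (u_3 − 1)/2 = -8/9
Digits: (0, 1, 1, 1, 1).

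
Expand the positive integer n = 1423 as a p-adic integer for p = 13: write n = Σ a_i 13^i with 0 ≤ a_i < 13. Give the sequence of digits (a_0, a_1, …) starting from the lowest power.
(a_0, a_1, …) = (6, 5, 8)

Repeated division by 13 gives the digits low-to-high: 1423 = 6 + 5·13^1 + 8·13^2. Digit sequence: (6, 5, 8).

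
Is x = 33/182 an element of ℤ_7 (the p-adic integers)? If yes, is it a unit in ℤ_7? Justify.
x ∉ ℤ_7 (v_7(x) = -1 < 0)

ℤ_7 = {x ∈ ℚ_7 : v_7(x) ≥ 0} and ℤ_7^× = {x ∈ ℤ_7 : v_7(x) = 0}. Here v_7(33/182) = v_7(num) − v_7(den) = -1; compare against these criteria.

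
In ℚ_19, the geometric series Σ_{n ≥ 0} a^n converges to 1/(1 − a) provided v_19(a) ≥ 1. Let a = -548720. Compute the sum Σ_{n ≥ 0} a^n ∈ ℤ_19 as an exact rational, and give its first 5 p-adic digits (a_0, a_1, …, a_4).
Σ a^n = 1/(1 − a) = 1/548721;  first 5 digits = (1, 0, 0, 15, 14)

v_19(a) = 3 ≥ 1, so the series converges in ℤ_19 to 1/(1 − a) = 1/(1 − (-548720)) = 1/548721. Expand this rational in ℤ_19: compute digits iteratively via d_i = x_i mod 19, x_{i+1} = (x_i − d_i)/19. The first 5 digits are (1, 0, 0, 15, 14).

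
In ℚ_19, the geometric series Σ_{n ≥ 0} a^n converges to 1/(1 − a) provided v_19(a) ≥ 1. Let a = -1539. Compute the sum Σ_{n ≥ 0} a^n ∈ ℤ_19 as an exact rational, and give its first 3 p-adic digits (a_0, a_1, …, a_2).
Σ a^n = 1/(1 − a) = 1/1540;  first 3 digits = (1, 14, 1)

v_19(a) = 1 ≥ 1, so the series converges in ℤ_19 to 1/(1 − a) = 1/(1 − (-1539)) = 1/1540. Expand this rational in ℤ_19: compute digits iteratively via d_i = x_i mod 19, x_{i+1} = (x_i − d_i)/19. The first 3 digits are (1, 14, 1).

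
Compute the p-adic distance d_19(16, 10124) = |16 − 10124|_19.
d_19(16, 10124) = 1/361

Step 1 — x − y = 16 − 10124 = -10108. Step 2 — v_19(-10108) = 2 (factor: -10108 = −(19^2 · 28); the sign does not affect v_p). Step 3 — |x − y|_19 = 19^{-2} = 1/361.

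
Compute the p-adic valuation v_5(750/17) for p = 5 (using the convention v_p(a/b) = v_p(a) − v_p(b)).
v_5(750/17) = 3

Factor powers of 5 from the numerator and denominator of the reduced fraction: 750 = 5^3 · 6 and 17 = 5^0 · 17. Apply v_p(a/b) = v_p(a) − v_p(b): v_5(750/17) = 3 − 0 = 3.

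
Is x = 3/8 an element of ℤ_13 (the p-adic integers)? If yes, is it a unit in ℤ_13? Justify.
x ∈ ℤ_13^× (unit); v_13(x) = 0

ℤ_13 = {x ∈ ℚ_13 : v_13(x) ≥ 0} and ℤ_13^× = {x ∈ ℤ_13 : v_13(x) = 0}. Here v_13(3/8) = v_13(num) − v_13(den) = 0; compare against these criteria.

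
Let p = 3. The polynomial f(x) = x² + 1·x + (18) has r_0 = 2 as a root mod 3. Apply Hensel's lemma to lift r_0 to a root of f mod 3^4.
r_3 = 17 (mod 81)

Hensel: r_{i+1} = r_i − f(r_i)·(f′(r_i))^{-1} mod 3^{i+2}, f′(x) = 2x + 1. Iterate:
  r_0 = 2 (mod 3)
  r_1 = 8 (mod 9)
  r_2 = 17 (mod 27)
  r_3 = 17 (mod 81)
Final: r = 17 satisfies f(r) ≡ 0 mod 3^4.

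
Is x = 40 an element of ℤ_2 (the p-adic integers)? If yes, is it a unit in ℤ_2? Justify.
x ∈ ℤ_2 but not a unit; v_2(x) = 3 > 0

ℤ_2 = {x ∈ ℚ_2 : v_2(x) ≥ 0} and ℤ_2^× = {x ∈ ℤ_2 : v_2(x) = 0}. Here v_2(40) = v_2(num) − v_2(den) = 3; compare against these criteria.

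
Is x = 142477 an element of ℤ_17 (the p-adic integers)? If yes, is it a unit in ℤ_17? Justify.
x ∈ ℤ_17 but not a unit; v_17(x) = 3 > 0

ℤ_17 = {x ∈ ℚ_17 : v_17(x) ≥ 0} and ℤ_17^× = {x ∈ ℤ_17 : v_17(x) = 0}. Here v_17(142477) = v_17(num) − v_17(den) = 3; compare against these criteria.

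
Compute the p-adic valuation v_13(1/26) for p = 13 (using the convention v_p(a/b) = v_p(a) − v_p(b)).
v_13(1/26) = -1

Factor powers of 13 from the numerator and denominator of the reduced fraction: 1 = 13^0 · 1 and 26 = 13^1 · 2. Apply v_p(a/b) = v_p(a) − v_p(b): v_13(1/26) = 0 − 1 = -1.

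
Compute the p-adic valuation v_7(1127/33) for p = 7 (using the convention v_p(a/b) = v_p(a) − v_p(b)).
v_7(1127/33) = 2

Factor powers of 7 from the numerator and denominator of the reduced fraction: 1127 = 7^2 · 23 and 33 = 7^0 · 33. Apply v_p(a/b) = v_p(a) − v_p(b): v_7(1127/33) = 2 − 0 = 2.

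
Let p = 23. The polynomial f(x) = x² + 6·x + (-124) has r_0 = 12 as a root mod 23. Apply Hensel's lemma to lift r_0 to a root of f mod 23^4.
r_3 = 144567 (mod 279841)

Hensel: r_{i+1} = r_i − f(r_i)·(f′(r_i))^{-1} mod 23^{i+2}, f′(x) = 2x + 6. Iterate:
  r_0 = 12 (mod 23)
  r_1 = 150 (mod 529)
  r_2 = 10730 (mod 12167)
  r_3 = 144567 (mod 279841)
Final: r = 144567 satisfies f(r) ≡ 0 mod 23^4.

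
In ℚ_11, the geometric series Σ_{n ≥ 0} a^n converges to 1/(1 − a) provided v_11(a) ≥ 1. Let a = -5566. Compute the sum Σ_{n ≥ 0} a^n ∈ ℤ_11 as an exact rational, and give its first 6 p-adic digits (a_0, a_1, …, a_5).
Σ a^n = 1/(1 − a) = 1/5567;  first 6 digits = (1, 0, 9, 6, 3, 5)

v_11(a) = 2 ≥ 1, so the series converges in ℤ_11 to 1/(1 − a) = 1/(1 − (-5566)) = 1/5567. Expand this rational in ℤ_11: compute digits iteratively via d_i = x_i mod 11, x_{i+1} = (x_i − d_i)/11. The first 6 digits are (1, 0, 9, 6, 3, 5).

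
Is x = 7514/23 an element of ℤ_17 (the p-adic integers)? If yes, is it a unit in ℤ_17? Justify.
x ∈ ℤ_17 but not a unit; v_17(x) = 2 > 0

ℤ_17 = {x ∈ ℚ_17 : v_17(x) ≥ 0} and ℤ_17^× = {x ∈ ℤ_17 : v_17(x) = 0}. Here v_17(7514/23) = v_17(num) − v_17(den) = 2; compare against these criteria.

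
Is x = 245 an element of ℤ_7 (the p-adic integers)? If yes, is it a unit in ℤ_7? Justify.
x ∈ ℤ_7 but not a unit; v_7(x) = 2 > 0

ℤ_7 = {x ∈ ℚ_7 : v_7(x) ≥ 0} and ℤ_7^× = {x ∈ ℤ_7 : v_7(x) = 0}. Here v_7(245) = v_7(num) − v_7(den) = 2; compare against these criteria.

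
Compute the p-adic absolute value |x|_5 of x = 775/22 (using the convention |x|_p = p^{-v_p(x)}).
|775/22|_5 = 1/25

Step 1 — compute v_5(x) by factoring powers of 5 out of the numerator and denominator: v_5(775/22) = 2. Step 2 — apply |x|_p = p^{-v_p(x)} = 5^{-2} = 1/25.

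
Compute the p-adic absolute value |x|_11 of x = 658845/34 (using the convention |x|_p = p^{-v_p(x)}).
|658845/34|_11 = 1/14641

Step 1 — compute v_11(x) by factoring powers of 11 out of the numerator and denominator: v_11(658845/34) = 4. Step 2 — apply |x|_p = p^{-v_p(x)} = 11^{-4} = 1/14641.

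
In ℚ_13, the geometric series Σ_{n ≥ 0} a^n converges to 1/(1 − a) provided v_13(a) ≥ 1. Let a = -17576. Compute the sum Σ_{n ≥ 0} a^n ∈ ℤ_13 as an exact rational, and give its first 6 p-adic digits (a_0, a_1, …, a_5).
Σ a^n = 1/(1 − a) = 1/17577;  first 6 digits = (1, 0, 0, 5, 12, 12)

v_13(a) = 3 ≥ 1, so the series converges in ℤ_13 to 1/(1 − a) = 1/(1 − (-17576)) = 1/17577. Expand this rational in ℤ_13: compute digits iteratively via d_i = x_i mod 13, x_{i+1} = (x_i − d_i)/13. The first 6 digits are (1, 0, 0, 5, 12, 12).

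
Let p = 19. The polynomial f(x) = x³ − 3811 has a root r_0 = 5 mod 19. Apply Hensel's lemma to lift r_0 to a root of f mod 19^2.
r_1 = 290 (mod 361)

Hensel: r_{i+1} = r_i − f(r_i)/f′(r_i) mod 19^{i+2}, where f′(x) = 3x². Iterate:
  r_0 = 5 (mod 19)
  r_1 = 290 (mod 361)
Final: r = 290 with f(r) ≡ 0 mod 19^2.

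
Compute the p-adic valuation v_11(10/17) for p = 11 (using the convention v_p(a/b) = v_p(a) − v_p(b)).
v_11(10/17) = 0

Factor powers of 11 from the numerator and denominator of the reduced fraction: 10 = 11^0 · 10 and 17 = 11^0 · 17. Apply v_p(a/b) = v_p(a) − v_p(b): v_11(10/17) = 0 − 0 = 0.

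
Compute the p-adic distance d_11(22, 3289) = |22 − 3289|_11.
d_11(22, 3289) = 1/121

Step 1 — x − y = 22 − 3289 = -3267. Step 2 — v_11(-3267) = 2 (factor: -3267 = −(11^2 · 27); the sign does not affect v_p). Step 3 — |x − y|_11 = 11^{-2} = 1/121.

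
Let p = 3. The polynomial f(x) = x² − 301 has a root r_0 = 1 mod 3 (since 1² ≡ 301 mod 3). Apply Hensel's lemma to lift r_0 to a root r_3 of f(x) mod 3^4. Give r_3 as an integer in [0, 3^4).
r_3 = 25 (mod 81)

Hensel's recurrence: r_{i+1} = r_i − f(r_i)·(f′(r_i))^{-1} mod 3^{i+2}, with f′(x) = 2x. Iterate:
  r_0 = 1 (mod 3)
  r_1 = 7 (mod 9)
  r_2 = 25 (mod 27)
  r_3 = 25 (mod 81)
Final: r_3 = 25, and one checks f(r_3) ≡ 0 mod 3^4.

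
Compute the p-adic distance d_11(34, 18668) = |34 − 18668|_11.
d_11(34, 18668) = 1/1331

Step 1 — x − y = 34 − 18668 = -18634. Step 2 — v_11(-18634) = 3 (factor: -18634 = −(11^3 · 14); the sign does not affect v_p). Step 3 — |x − y|_11 = 11^{-3} = 1/1331.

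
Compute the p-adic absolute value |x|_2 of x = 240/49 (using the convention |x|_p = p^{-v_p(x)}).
|240/49|_2 = 1/16

Step 1 — compute v_2(x) by factoring powers of 2 out of the numerator and denominator: v_2(240/49) = 4. Step 2 — apply |x|_p = p^{-v_p(x)} = 2^{-4} = 1/16.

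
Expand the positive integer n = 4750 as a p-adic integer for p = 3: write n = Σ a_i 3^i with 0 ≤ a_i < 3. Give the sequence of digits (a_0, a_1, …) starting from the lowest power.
(a_0, a_1, …) = (1, 2, 2, 1, 1, 1, 0, 2)

Repeated division by 3 gives the digits low-to-high: 4750 = 1 + 2·3^1 + 2·3^2 + 1·3^3 + 1·3^4 + 1·3^5 + 2·3^7. Digit sequence: (1, 2, 2, 1, 1, 1, 0, 2).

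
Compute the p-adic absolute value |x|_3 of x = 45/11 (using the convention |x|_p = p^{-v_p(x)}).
|45/11|_3 = 1/9

Step 1 — compute v_3(x) by factoring powers of 3 out of the numerator and denominator: v_3(45/11) = 2. Step 2 — apply |x|_p = p^{-v_p(x)} = 3^{-2} = 1/9.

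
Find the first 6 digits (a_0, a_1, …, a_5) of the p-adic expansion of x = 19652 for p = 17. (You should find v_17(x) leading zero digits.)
(a_0, …, a_5) = (0, 0, 0, 4, 0, 0)

v_17(19652) = 3, so a_0 = ... = a_2 = 0. Factor out: x = 17^3 · u with u = 4 a unit in ℤ_17. Expand u iteratively via a_{v+i} = u_i mod 17, u_{i+1} = (u_i − a_{v+i})/17:
  u_0 = 4;  a_3 = 4;  u_1 = (u_0 − 4)/17 = 0
  u_1 = 0;  a_4 = 0;  u_2 = (u_1 − 0)/17 = 0
  u_2 = 0;  a_5 = 0;  u_3 = (u_2 − 0)/17 = 0
Digits: (0, 0, 0, 4, 0, 0).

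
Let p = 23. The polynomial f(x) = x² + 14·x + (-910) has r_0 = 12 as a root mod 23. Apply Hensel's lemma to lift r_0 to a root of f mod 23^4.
r_3 = 261131 (mod 279841)

Hensel: r_{i+1} = r_i − f(r_i)·(f′(r_i))^{-1} mod 23^{i+2}, f′(x) = 2x + 14. Iterate:
  r_0 = 12 (mod 23)
  r_1 = 334 (mod 529)
  r_2 = 5624 (mod 12167)
  r_3 = 261131 (mod 279841)
Final: r = 261131 satisfies f(r) ≡ 0 mod 23^4.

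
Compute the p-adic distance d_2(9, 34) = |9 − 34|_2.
d_2(9, 34) = 1

Step 1 — x − y = 9 − 34 = -25. Step 2 — v_2(-25) = 0 (factor: -25 = −(2^0 · 25); the sign does not affect v_p). Step 3 — |x − y|_2 = 2^{0} = 1.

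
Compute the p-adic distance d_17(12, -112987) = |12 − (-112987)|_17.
d_17(12, -112987) = 1/4913

Step 1 — x − y = 12 − (-112987) = 112999. Step 2 — v_17(112999) = 3 (factor: 112999 = (17^3 · 23); the sign does not affect v_p). Step 3 — |x − y|_17 = 17^{-3} = 1/4913.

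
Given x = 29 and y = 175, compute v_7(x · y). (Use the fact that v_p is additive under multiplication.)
v_7(5075) = 1

v_p(x) = 0 (factor: 29 = 7^0 · 29); v_p(y) = 1 (factor: 175 = 7^1 · 25). Additivity: v_p(xy) = v_p(x) + v_p(y) = 0 + 1 = 1. (Direct check: xy = 5075 = 7^1 · (725).)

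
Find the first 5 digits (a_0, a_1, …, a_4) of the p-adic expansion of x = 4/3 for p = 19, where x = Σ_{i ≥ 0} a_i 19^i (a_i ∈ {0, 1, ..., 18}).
(a_0, …, a_4) = (14, 12, 12, 12, 12)

v_19(4/3) = 0 (numerator and denominator both coprime to 19), so x ∈ ℤ_19^×. Compute digits iteratively via a_i = x_i mod 19, x_{i+1} = (x_i − a_i)/19, with x_0 = x:
  x_0 = 4/3;  a_0 = 14;  x_1 = (x_0 − 14)/19 = -2/3
  x_1 = -2/3;  a_1 = 12;  x_2 = (x_1 − 12)/19 = -2/3
  x_2 = -2/3;  a_2 = 12;  x_3 = (x_2 − 12)/19 = -2/3
  x_3 = -2/3;  a_3 = 12;  x_4 = (x_3 − 12)/19 = -2/3
  x_4 = -2/3;  a_4 = 12;  x_5 = (x_4 − 12)/19 = -2/3
Digits: (14, 12, 12, 12, 12).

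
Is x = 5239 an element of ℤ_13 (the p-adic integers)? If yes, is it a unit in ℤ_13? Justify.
x ∈ ℤ_13 but not a unit; v_13(x) = 2 > 0

ℤ_13 = {x ∈ ℚ_13 : v_13(x) ≥ 0} and ℤ_13^× = {x ∈ ℤ_13 : v_13(x) = 0}. Here v_13(5239) = v_13(num) − v_13(den) = 2; compare against these criteria.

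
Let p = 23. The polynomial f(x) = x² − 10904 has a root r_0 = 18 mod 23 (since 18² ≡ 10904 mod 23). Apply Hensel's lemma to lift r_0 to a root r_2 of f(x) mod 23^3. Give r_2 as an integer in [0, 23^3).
r_2 = 11127 (mod 12167)

Hensel's recurrence: r_{i+1} = r_i − f(r_i)·(f′(r_i))^{-1} mod 23^{i+2}, with f′(x) = 2x. Iterate:
  r_0 = 18 (mod 23)
  r_1 = 18 (mod 529)
  r_2 = 11127 (mod 12167)
Final: r_2 = 11127, and one checks f(r_2) ≡ 0 mod 23^3.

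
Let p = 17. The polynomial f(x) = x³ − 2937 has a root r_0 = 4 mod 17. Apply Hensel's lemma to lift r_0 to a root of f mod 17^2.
r_1 = 106 (mod 289)

Hensel: r_{i+1} = r_i − f(r_i)/f′(r_i) mod 17^{i+2}, where f′(x) = 3x². Iterate:
  r_0 = 4 (mod 17)
  r_1 = 106 (mod 289)
Final: r = 106 with f(r) ≡ 0 mod 17^2.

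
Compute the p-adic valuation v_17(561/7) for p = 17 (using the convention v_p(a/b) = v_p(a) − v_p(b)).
v_17(561/7) = 1

Factor powers of 17 from the numerator and denominator of the reduced fraction: 561 = 17^1 · 33 and 7 = 17^0 · 7. Apply v_p(a/b) = v_p(a) − v_p(b): v_17(561/7) = 1 − 0 = 1.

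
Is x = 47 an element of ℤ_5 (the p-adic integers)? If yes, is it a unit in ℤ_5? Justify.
x ∈ ℤ_5^× (unit); v_5(x) = 0

ℤ_5 = {x ∈ ℚ_5 : v_5(x) ≥ 0} and ℤ_5^× = {x ∈ ℤ_5 : v_5(x) = 0}. Here v_5(47) = v_5(num) − v_5(den) = 0; compare against these criteria.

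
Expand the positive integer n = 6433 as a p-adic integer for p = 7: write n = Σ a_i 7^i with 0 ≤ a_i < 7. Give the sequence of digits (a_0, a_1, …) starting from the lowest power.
(a_0, a_1, …) = (0, 2, 5, 4, 2)

Repeated division by 7 gives the digits low-to-high: 6433 = 2·7^1 + 5·7^2 + 4·7^3 + 2·7^4. Digit sequence: (0, 2, 5, 4, 2).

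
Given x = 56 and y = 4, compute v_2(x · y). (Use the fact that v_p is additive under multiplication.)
v_2(224) = 5

v_p(x) = 3 (factor: 56 = 2^3 · 7); v_p(y) = 2 (factor: 4 = 2^2 · 1). Additivity: v_p(xy) = v_p(x) + v_p(y) = 3 + 2 = 5. (Direct check: xy = 224 = 2^5 · (7).)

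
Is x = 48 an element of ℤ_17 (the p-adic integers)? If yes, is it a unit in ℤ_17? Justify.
x ∈ ℤ_17^× (unit); v_17(x) = 0

ℤ_17 = {x ∈ ℚ_17 : v_17(x) ≥ 0} and ℤ_17^× = {x ∈ ℤ_17 : v_17(x) = 0}. Here v_17(48) = v_17(num) − v_17(den) = 0; compare against these criteria.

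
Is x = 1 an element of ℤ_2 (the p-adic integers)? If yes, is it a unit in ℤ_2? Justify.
x ∈ ℤ_2^× (unit); v_2(x) = 0

ℤ_2 = {x ∈ ℚ_2 : v_2(x) ≥ 0} and ℤ_2^× = {x ∈ ℤ_2 : v_2(x) = 0}. Here v_2(1) = v_2(num) − v_2(den) = 0; compare against these criteria.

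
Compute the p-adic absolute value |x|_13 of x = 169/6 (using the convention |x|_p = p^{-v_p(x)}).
|169/6|_13 = 1/169

Step 1 — compute v_13(x) by factoring powers of 13 out of the numerator and denominator: v_13(169/6) = 2. Step 2 — apply |x|_p = p^{-v_p(x)} = 13^{-2} = 1/169.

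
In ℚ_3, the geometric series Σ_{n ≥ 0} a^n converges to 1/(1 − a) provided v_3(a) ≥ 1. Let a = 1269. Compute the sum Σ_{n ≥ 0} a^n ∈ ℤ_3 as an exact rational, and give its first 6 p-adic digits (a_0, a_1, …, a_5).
Σ a^n = 1/(1 − a) = -1/1268;  first 6 digits = (1, 0, 0, 2, 0, 2)

v_3(a) = 3 ≥ 1, so the series converges in ℤ_3 to 1/(1 − a) = 1/(1 − 1269) = -1/1268. Expand this rational in ℤ_3: compute digits iteratively via d_i = x_i mod 3, x_{i+1} = (x_i − d_i)/3. The first 6 digits are (1, 0, 0, 2, 0, 2).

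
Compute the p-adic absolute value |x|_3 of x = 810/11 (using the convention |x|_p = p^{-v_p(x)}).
|810/11|_3 = 1/81

Step 1 — compute v_3(x) by factoring powers of 3 out of the numerator and denominator: v_3(810/11) = 4. Step 2 — apply |x|_p = p^{-v_p(x)} = 3^{-4} = 1/81.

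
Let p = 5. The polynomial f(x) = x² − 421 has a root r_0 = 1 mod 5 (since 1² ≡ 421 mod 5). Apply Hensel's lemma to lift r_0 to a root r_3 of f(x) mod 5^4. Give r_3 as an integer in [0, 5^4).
r_3 = 536 (mod 625)

Hensel's recurrence: r_{i+1} = r_i − f(r_i)·(f′(r_i))^{-1} mod 5^{i+2}, with f′(x) = 2x. Iterate:
  r_0 = 1 (mod 5)
  r_1 = 11 (mod 25)
  r_2 = 36 (mod 125)
  r_3 = 536 (mod 625)
Final: r_3 = 536, and one checks f(r_3) ≡ 0 mod 5^4.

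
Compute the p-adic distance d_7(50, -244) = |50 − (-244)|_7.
d_7(50, -244) = 1/49

Step 1 — x − y = 50 − (-244) = 294. Step 2 — v_7(294) = 2 (factor: 294 = (7^2 · 6); the sign does not affect v_p). Step 3 — |x − y|_7 = 7^{-2} = 1/49.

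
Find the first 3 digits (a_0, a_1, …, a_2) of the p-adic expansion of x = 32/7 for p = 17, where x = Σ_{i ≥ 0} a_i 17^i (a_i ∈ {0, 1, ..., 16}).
(a_0, …, a_2) = (7, 12, 9)

v_17(32/7) = 0 (numerator and denominator both coprime to 17), so x ∈ ℤ_17^×. Compute digits iteratively via a_i = x_i mod 17, x_{i+1} = (x_i − a_i)/17, with x_0 = x:
  x_0 = 32/7;  a_0 = 7;  x_1 = (x_0 − 7)/17 = -1/7
  x_1 = -1/7;  a_1 = 12;  x_2 = (x_1 − 12)/17 = -5/7
  x_2 = -5/7;  a_2 = 9;  x_3 = (x_2 − 9)/17 = -4/7
Digits: (7, 12, 9).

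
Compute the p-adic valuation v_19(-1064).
v_19(-1064) = 1

v_19(n) is the largest exponent k such that 19^k divides n. Factor out: -1064 = -19^1 · 56. (Sign doesn't affect v_p.) So v_19(-1064) = 1.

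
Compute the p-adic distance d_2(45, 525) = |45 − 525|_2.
d_2(45, 525) = 1/32

Step 1 — x − y = 45 − 525 = -480. Step 2 — v_2(-480) = 5 (factor: -480 = −(2^5 · 15); the sign does not affect v_p). Step 3 — |x − y|_2 = 2^{-5} = 1/32.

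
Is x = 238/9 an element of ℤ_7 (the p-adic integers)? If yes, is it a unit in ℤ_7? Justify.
x ∈ ℤ_7 but not a unit; v_7(x) = 1 > 0

ℤ_7 = {x ∈ ℚ_7 : v_7(x) ≥ 0} and ℤ_7^× = {x ∈ ℤ_7 : v_7(x) = 0}. Here v_7(238/9) = v_7(num) − v_7(den) = 1; compare against these criteria.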